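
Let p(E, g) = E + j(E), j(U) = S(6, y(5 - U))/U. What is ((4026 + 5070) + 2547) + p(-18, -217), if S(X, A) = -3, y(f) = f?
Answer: 69751/6 ≈ 11625.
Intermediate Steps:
j(U) = -3/U
p(E, g) = E - 3/E
((4026 + 5070) + 2547) + p(-18, -217) = ((4026 + 5070) + 2547) + (-18 - 3/(-18)) = (9096 + 2547) + (-18 - 3*(-1/18)) = 11643 + (-18 + ⅙) = 11643 - 107/6 = 69751/6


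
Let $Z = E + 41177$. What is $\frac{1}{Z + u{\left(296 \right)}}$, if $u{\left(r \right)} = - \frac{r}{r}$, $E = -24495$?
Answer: $\frac{1}{16681} \approx 5.9948 \cdot 10^{-5}$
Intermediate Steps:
$u{\left(r \right)} = -1$ ($u{\left(r \right)} = \left(-1\right) 1 = -1$)
$Z = 16682$ ($Z = -24495 + 41177 = 16682$)
$\frac{1}{Z + u{\left(296 \right)}} = \frac{1}{16682 - 1} = \frac{1}{16681}$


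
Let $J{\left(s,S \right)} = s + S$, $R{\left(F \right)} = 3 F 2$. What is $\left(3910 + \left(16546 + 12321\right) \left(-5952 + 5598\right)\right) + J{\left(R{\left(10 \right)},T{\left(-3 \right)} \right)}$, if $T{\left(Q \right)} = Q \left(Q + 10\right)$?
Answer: $-10214969$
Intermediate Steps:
$T{\left(Q \right)} = Q \left(10 + Q\right)$
$R{\left(F \right)} = 6 F$
$J{\left(s,S \right)} = S + s$
$\left(3910 + \left(16546 + 12321\right) \left(-5952 + 5598\right)\right) + J{\left(R{\left(10 \right)},T{\left(-3 \right)} \right)} = \left(3910 + \left(16546 + 12321\right) \left(-5952 + 5598\right)\right) + \left(- 3 \left(10 - 3\right) + 6 \cdot 10\right) = \left(3910 + 28867 \left(-354\right)\right) + \left(\left(-3\right) 7 + 60\right) = \left(3910 - 10218918\right) + \left(-21 + 60\right) = -10215008 + 39 = -10214969$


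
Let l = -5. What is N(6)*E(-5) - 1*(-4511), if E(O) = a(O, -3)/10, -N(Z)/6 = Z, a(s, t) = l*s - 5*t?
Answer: 4367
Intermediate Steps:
a(s, t) = -5*s - 5*t
N(Z) = -6*Z
E(O) = 3/2 - O/2 (E(O) = (-5*O - 5*(-3))/10 = (-5*O + 15)*(⅒) = (15 - 5*O)*(⅒) = 3/2 - O/2)
N(6)*E(-5) - 1*(-4511) = (-6*6)*(3/2 - ½*(-5)) - 1*(-4511) = -36*(3/2 + 5/2) + 4511 = -36*4 + 4511 = -144 + 4511 = 4367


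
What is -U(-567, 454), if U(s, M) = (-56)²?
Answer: -3136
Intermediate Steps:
U(s, M) = 3136
-U(-567, 454) = -1*3136 = -3136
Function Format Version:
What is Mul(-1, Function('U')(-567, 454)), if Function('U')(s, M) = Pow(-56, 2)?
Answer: -3136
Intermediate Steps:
Function('U')(s, M) = 3136
Mul(-1, Function('U')(-567, 454)) = Mul(-1, 3136) = -3136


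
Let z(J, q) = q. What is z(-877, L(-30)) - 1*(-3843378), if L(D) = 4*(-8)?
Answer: 3843346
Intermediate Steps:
L(D) = -32
z(-877, L(-30)) - 1*(-3843378) = -32 - 1*(-3843378) = -32 + 3843378 = 3843346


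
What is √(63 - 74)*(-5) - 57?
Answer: -57 - 5*I*√11 ≈ -57.0 - 16.583*I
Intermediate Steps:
√(63 - 74)*(-5) - 57 = √(-11)*(-5) - 57 = (I*√11)*(-5) - 57 = -5*I*√11 - 57 = -57 - 5*I*√11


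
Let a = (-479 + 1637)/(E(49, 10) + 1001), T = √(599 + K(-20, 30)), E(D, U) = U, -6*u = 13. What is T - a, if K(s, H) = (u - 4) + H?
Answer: -386/337 + √22422/6 ≈ 23.811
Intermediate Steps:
u = -13/6 (u = -⅙*13 = -13/6 ≈ -2.1667)
K(s, H) = -37/6 + H (K(s, H) = (-13/6 - 4) + H = -37/6 + H)
T = √22422/6 (T = √(599 + (-37/6 + 30)) = √(599 + 143/6) = √(3737/6) = √22422/6 ≈ 24.957)
a = 386/337 (a = (-479 + 1637)/(10 + 1001) = 1158/1011 = 1158*(1/1011) = 386/337 ≈ 1.1454)
T - a = √22422/6 - 1*386/337 = √22422/6 - 386/337 = -386/337 + √22422/6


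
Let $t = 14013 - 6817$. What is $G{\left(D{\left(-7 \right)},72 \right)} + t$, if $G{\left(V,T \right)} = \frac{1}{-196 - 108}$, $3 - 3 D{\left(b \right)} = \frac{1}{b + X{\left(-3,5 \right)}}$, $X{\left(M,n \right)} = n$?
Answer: $\frac{2187583}{304} \approx 7196.0$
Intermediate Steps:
$t = 7196$ ($t = 14013 - 6817 = 7196$)
$D{\left(b \right)} = 1 - \frac{1}{3 \left(5 + b\right)}$ ($D{\left(b \right)} = 1 - \frac{1}{3 \left(b + 5\right)} = 1 - \frac{1}{3 \left(5 + b\right)}$)
$G{\left(V,T \right)} = - \frac{1}{304}$ ($G{\left(V,T \right)} = \frac{1}{-304} = - \frac{1}{304}$)
$G{\left(D{\left(-7 \right)},72 \right)} + t = - \frac{1}{304} + 7196 = \frac{2187583}{304}$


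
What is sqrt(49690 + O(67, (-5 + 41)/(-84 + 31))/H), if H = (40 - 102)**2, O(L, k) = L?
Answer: sqrt(191008427)/62 ≈ 222.91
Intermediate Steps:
H = 3844 (H = (-62)**2 = 3844)
sqrt(49690 + O(67, (-5 + 41)/(-84 + 31))/H) = sqrt(49690 + 67/3844) = sqrt(191008427/3844) = sqrt(191008427)/62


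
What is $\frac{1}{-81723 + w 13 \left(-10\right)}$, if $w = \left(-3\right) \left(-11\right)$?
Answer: $- \frac{1}{86013} \approx -1.1626 \cdot 10^{-5}$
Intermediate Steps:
$w = 33$
$\frac{1}{-81723 + w 13 \left(-10\right)} = \frac{1}{-81723 + 33 \cdot 13 \left(-10\right)} = \frac{1}{-81723 + 429 \left(-10\right)} = \frac{1}{-81723 - 4290} = \frac{1}{-86013} = - \frac{1}{86013}$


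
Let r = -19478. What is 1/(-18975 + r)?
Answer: -1/38453 ≈ -2.6006e-5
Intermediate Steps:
1/(-18975 + r) = 1/(-18975 - 19478) = 1/(-38453) = -1/38453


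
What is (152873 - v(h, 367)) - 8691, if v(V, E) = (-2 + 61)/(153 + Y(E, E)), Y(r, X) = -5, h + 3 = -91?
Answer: 21338877/148 ≈ 1.4418e+5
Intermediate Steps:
h = -94 (h = -3 - 91 = -94)
v(V, E) = 59/148 (v(V, E) = (-2 + 61)/(153 - 5) = 59/148)
(152873 - v(h, 367)) - 8691 = (152873 - 1*59/148) - 8691 = (152873 - 59/148) - 8691 = 22625145/148 - 8691 = 21338877/148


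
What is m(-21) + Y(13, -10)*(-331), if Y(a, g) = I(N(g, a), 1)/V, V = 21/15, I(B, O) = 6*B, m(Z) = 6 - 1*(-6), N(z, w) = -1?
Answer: 10014/7 ≈ 1430.6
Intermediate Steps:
m(Z) = 12 (m(Z) = 6 + 6 = 12)
V = 7/5 (V = 21*(1/15) = 7/5 ≈ 1.4000)
Y(a, g) = -30/7 (Y(a, g) = (6*(-1))/(7/5) = -6*5/7 = -30/7)
m(-21) + Y(13, -10)*(-331) = 12 - 30/7*(-331) = 12 + 9930/7 = 10014/7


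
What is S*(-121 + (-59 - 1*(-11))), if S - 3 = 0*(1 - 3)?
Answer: -507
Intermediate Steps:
S = 3 (S = 3 + 0*(1 - 3) = 3 + 0*(-2) = 3 + 0 = 3)
S*(-121 + (-59 - 1*(-11))) = 3*(-121 + (-59 - 1*(-11))) = 3*(-121 + (-59 + 11)) = 3*(-121 - 48) = 3*(-169) = -507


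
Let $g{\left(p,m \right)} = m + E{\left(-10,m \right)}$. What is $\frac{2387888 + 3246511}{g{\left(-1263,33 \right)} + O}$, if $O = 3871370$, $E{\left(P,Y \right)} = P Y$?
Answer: $\frac{5634399}{3871073} \approx 1.4555$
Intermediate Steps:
$g{\left(p,m \right)} = - 9 m$ ($g{\left(p,m \right)} = m - 10 m = - 9 m$)
$\frac{2387888 + 3246511}{g{\left(-1263,33 \right)} + O} = \frac{2387888 + 3246511}{\left(-9\right) 33 + 3871370} = \frac{5634399}{-297 + 3871370} = \frac{5634399}{3871073}$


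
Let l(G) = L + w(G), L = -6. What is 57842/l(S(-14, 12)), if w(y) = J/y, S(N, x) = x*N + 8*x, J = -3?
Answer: -1388208/143 ≈ -9707.8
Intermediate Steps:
S(N, x) = 8*x + N*x (S(N, x) = N*x + 8*x = 8*x + N*x)
w(y) = -3/y
l(G) = -6 - 3/G
57842/l(S(-14, 12)) = 57842/(-6 - 3*1/(12*(8 - 14))) = 57842/(-6 - 3/(12*(-6))) = 57842/(-6 - 3/(-72)) = 57842/(-6 - 3*(-1/72)) = 57842/(-6 + 1/24) = 57842/(-143/24) = 57842*(-24/143) = -1388208/143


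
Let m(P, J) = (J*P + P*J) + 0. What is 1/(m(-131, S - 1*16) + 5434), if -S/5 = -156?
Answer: -1/194734 ≈ -5.1352e-6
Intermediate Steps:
S = 780 (S = -5*(-156) = 780)
m(P, J) = 2*J*P (m(P, J) = (J*P + J*P) + 0 = 2*J*P + 0 = 2*J*P)
1/(m(-131, S - 1*16) + 5434) = 1/(2*(780 - 1*16)*(-131) + 5434) = 1/(2*(780 - 16)*(-131) + 5434) = 1/(2*764*(-131) + 5434) = 1/(-200168 + 5434) = 1/(-194734) = -1/194734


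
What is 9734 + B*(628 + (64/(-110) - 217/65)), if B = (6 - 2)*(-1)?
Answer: 5174942/715 ≈ 7237.7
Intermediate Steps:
B = -4 (B = 4*(-1) = -4)
9734 + B*(628 + (64/(-110) - 217/65)) = 9734 - 4*(628 + (64/(-110) - 217/65)) = 9734 - 4*(628 + (64*(-1/110) - 217*1/65)) = 9734 - 4*(628 + (-32/55 - 217/65)) = 9734 - 4*(628 - 2803/715) = 9734 - 4*446217/715 = 9734 - 1784868/715 = 5174942/715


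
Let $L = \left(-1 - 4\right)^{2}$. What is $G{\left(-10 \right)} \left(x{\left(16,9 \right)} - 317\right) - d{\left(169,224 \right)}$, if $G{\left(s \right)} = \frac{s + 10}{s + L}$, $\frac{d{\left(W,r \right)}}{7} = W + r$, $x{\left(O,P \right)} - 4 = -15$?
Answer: $-2751$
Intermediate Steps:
$x{\left(O,P \right)} = -11$ ($x{\left(O,P \right)} = 4 - 15 = -11$)
$d{\left(W,r \right)} = 7 W + 7 r$ ($d{\left(W,r \right)} = 7 \left(W + r\right) = 7 W + 7 r$)
$L = 25$ ($L = \left(-5\right)^{2} = 25$)
$G{\left(s \right)} = \frac{10 + s}{25 + s}$ ($G{\left(s \right)} = \frac{s + 10}{s + 25} = \frac{10 + s}{25 + s}$)
$G{\left(-10 \right)} \left(x{\left(16,9 \right)} - 317\right) - d{\left(169,224 \right)} = \frac{10 - 10}{25 - 10} \left(-11 - 317\right) - \left(7 \cdot 169 + 7 \cdot 224\right) = \frac{1}{15} \cdot 0 \left(-328\right) - \left(1183 + 1568\right) = \frac{1}{15} \cdot 0 \left(-328\right) - 2751 = 0 \left(-328\right) - 2751 = 0 - 2751 = -2751$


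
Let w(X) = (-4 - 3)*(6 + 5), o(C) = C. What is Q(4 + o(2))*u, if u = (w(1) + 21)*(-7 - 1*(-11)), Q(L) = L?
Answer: -1344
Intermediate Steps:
w(X) = -77 (w(X) = -7*11 = -77)
u = -224 (u = (-77 + 21)*(-7 - 1*(-11)) = -56*(-7 + 11) = -56*4 = -224)
Q(4 + o(2))*u = (4 + 2)*(-224) = 6*(-224) = -1344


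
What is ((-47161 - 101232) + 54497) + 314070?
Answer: 220174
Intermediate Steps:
((-47161 - 101232) + 54497) + 314070 = (-148393 + 54497) + 314070 = -93896 + 314070 = 220174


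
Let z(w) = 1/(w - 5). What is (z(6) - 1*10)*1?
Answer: -9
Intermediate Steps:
z(w) = 1/(-5 + w)
(z(6) - 1*10)*1 = (1/(-5 + 6) - 1*10)*1 = (1/1 - 10)*1 = (1 - 10)*1 = -9*1 = -9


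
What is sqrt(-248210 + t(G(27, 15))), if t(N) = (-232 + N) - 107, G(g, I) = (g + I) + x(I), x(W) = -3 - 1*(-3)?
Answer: I*sqrt(248507) ≈ 498.5*I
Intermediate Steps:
x(W) = 0 (x(W) = -3 + 3 = 0)
G(g, I) = I + g (G(g, I) = (g + I) + 0 = (I + g) + 0 = I + g)
t(N) = -339 + N
sqrt(-248210 + t(G(27, 15))) = sqrt(-248210 + (-339 + (15 + 27))) = sqrt(-248210 + (-339 + 42)) = sqrt(-248210 - 297) = sqrt(-248507) = I*sqrt(248507)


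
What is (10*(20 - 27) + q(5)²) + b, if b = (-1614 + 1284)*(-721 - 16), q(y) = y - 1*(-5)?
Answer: 243240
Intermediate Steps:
q(y) = 5 + y (q(y) = y + 5 = 5 + y)
b = 243210 (b = -330*(-737) = 243210)
(10*(20 - 27) + q(5)²) + b = (10*(20 - 27) + (5 + 5)²) + 243210 = (10*(-7) + 10²) + 243210 = (-70 + 100) + 243210 = 30 + 243210 = 243240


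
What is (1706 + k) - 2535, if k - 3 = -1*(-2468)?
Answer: 1642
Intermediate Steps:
k = 2471 (k = 3 - 1*(-2468) = 3 + 2468 = 2471)
(1706 + k) - 2535 = (1706 + 2471) - 2535 = 4177 - 2535 = 1642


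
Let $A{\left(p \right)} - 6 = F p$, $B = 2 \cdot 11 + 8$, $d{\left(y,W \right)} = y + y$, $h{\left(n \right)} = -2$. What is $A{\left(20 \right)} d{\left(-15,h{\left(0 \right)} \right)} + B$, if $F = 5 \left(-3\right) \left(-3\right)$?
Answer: $-27150$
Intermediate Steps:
$F = 45$ ($F = \left(-15\right) \left(-3\right) = 45$)
$d{\left(y,W \right)} = 2 y$
$B = 30$ ($B = 22 + 8 = 30$)
$A{\left(p \right)} = 6 + 45 p$
$A{\left(20 \right)} d{\left(-15,h{\left(0 \right)} \right)} + B = \left(6 + 45 \cdot 20\right) 2 \left(-15\right) + 30 = \left(6 + 900\right) \left(-30\right) + 30 = 906 \left(-30\right) + 30 = -27180 + 30 = -27150$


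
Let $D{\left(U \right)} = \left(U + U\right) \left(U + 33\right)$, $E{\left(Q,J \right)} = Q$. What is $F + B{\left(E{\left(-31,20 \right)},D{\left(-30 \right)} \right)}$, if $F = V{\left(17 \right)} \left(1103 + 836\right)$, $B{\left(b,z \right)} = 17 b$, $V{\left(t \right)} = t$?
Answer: $32436$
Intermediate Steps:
$D{\left(U \right)} = 2 U \left(33 + U\right)$
$F = 32963$ ($F = 17 \left(1103 + 836\right) = 17 \cdot 1939 = 32963$)
$F + B{\left(E{\left(-31,20 \right)},D{\left(-30 \right)} \right)} = 32963 + 17 \left(-31\right) = 32963 - 527 = 32436$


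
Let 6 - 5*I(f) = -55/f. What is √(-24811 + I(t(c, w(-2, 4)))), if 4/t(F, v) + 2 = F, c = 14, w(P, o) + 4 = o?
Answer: 2*I*√154855/5 ≈ 157.41*I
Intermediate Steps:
w(P, o) = -4 + o
t(F, v) = 4/(-2 + F)
I(f) = 6/5 + 11/f (I(f) = 6/5 - (-11)/f = 6/5 + 11/f)
√(-24811 + I(t(c, w(-2, 4)))) = √(-24811 + (6/5 + 11/((4/(-2 + 14))))) = √(-24811 + (6/5 + 11/((4/12)))) = √(-24811 + (6/5 + 11/((4*(1/12))))) = √(-24811 + (6/5 + 11/(⅓))) = √(-24811 + (6/5 + 11*3)) = √(-24811 + (6/5 + 33)) = √(-24811 + 171/5) = √(-123884/5) = 2*I*√154855/5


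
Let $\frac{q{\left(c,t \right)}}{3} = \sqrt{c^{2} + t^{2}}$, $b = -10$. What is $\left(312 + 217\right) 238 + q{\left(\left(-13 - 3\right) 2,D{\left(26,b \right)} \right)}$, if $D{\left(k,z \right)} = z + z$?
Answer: $125902 + 12 \sqrt{89} \approx 1.2602 \cdot 10^{5}$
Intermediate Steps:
$D{\left(k,z \right)} = 2 z$
$q{\left(c,t \right)} = 3 \sqrt{c^{2} + t^{2}}$
$\left(312 + 217\right) 238 + q{\left(\left(-13 - 3\right) 2,D{\left(26,b \right)} \right)} = \left(312 + 217\right) 238 + 3 \sqrt{\left(\left(-13 - 3\right) 2\right)^{2} + \left(2 \left(-10\right)\right)^{2}} = 529 \cdot 238 + 3 \sqrt{\left(\left(-16\right) 2\right)^{2} + \left(-20\right)^{2}} = 125902 + 3 \sqrt{\left(-32\right)^{2} + 400} = 125902 + 3 \sqrt{1024 + 400} = 125902 + 3 \sqrt{1424} = 125902 + 3 \cdot 4 \sqrt{89} = 125902 + 12 \sqrt{89}$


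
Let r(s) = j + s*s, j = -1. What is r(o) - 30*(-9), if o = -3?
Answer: 278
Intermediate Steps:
r(s) = -1 + s² (r(s) = -1 + s*s = -1 + s²)
r(o) - 30*(-9) = (-1 + (-3)²) - 30*(-9) = (-1 + 9) + 270 = 8 + 270 = 278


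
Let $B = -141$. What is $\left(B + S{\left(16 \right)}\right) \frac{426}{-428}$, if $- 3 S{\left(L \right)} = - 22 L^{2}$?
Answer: $- \frac{369839}{214} \approx -1728.2$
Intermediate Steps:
$S{\left(L \right)} = \frac{22 L^{2}}{3}$ ($S{\left(L \right)} = - \frac{\left(-22\right) L^{2}}{3} = \frac{22 L^{2}}{3}$)
$\left(B + S{\left(16 \right)}\right) \frac{426}{-428} = \left(-141 + \frac{22 \cdot 16^{2}}{3}\right) \frac{426}{-428} = \left(-141 + \frac{22}{3} \cdot 256\right) 426 \left(- \frac{1}{428}\right) = \left(-141 + \frac{5632}{3}\right) \left(- \frac{213}{214}\right) = \frac{5209}{3} \left(- \frac{213}{214}\right) = - \frac{369839}{214}$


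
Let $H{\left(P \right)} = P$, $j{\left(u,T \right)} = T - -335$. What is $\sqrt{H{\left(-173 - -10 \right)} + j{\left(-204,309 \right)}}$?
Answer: $\sqrt{481} \approx 21.932$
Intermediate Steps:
$j{\left(u,T \right)} = 335 + T$ ($j{\left(u,T \right)} = T + 335 = 335 + T$)
$\sqrt{H{\left(-173 - -10 \right)} + j{\left(-204,309 \right)}} = \sqrt{\left(-173 - -10\right) + \left(335 + 309\right)} = \sqrt{\left(-173 + 10\right) + 644} = \sqrt{-163 + 644} = \sqrt{481}$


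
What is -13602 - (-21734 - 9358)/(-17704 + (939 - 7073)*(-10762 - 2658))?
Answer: -279863100915/20575144 ≈ -13602.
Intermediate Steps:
-13602 - (-21734 - 9358)/(-17704 + (939 - 7073)*(-10762 - 2658)) = -13602 - (-31092)/(-17704 - 6134*(-13420)) = -13602 - (-31092)/(-17704 + 82318280) = -13602 - (-31092)/82300576 = -13602 - 1*(-7773/20575144) = -13602 + 7773/20575144 = -279863100915/20575144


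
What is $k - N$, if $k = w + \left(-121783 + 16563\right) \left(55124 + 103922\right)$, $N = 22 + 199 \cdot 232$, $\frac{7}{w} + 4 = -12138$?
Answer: $- \frac{203194746736027}{12142} \approx -1.6735 \cdot 10^{10}$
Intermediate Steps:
$w = - \frac{7}{12142}$ ($w = \frac{7}{-4 - 12138} = \frac{7}{-12142} = 7 \left(- \frac{1}{12142}\right) = - \frac{7}{12142} \approx -0.00057651$)
$N = 46190$ ($N = 22 + 46168 = 46190$)
$k = - \frac{203194185897047}{12142}$ ($k = - \frac{7}{12142} + \left(-121783 + 16563\right) \left(55124 + 103922\right) = - \frac{7}{12142} - 16734820120 = - \frac{203194185897047}{12142} \approx -1.6735 \cdot 10^{10}$)
$k - N = - \frac{203194185897047}{12142} - 46190 = - \frac{203194746736027}{12142}$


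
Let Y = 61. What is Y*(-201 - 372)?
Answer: -34953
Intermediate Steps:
Y*(-201 - 372) = 61*(-201 - 372) = 61*(-573) = -34953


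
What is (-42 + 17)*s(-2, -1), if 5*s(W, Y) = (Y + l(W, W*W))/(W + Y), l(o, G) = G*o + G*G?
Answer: 35/3 ≈ 11.667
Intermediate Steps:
l(o, G) = G**2 + G*o (l(o, G) = G*o + G**2 = G**2 + G*o)
s(W, Y) = (Y + W**2*(W + W**2))/(5*(W + Y)) (s(W, Y) = ((Y + (W*W)*(W*W + W))/(W + Y))/5 = ((Y + W**2*(W**2 + W))/(W + Y))/5 = ((Y + W**2*(W + W**2))/(W + Y))/5 = (Y + W**2*(W + W**2))/(5*(W + Y)))
(-42 + 17)*s(-2, -1) = (-42 + 17)*((-1 + (-2)**3*(1 - 2))/(5*(-2 - 1))) = -5*(-1 - 8*(-1))/(-3) = -5*(-1)*(-1 + 8)/3 = -5*(-1)*7/3 = -25*(-7/15) = 35/3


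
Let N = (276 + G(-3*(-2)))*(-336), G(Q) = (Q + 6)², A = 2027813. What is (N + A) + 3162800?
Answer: 5049493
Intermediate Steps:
G(Q) = (6 + Q)²
N = -141120 (N = (276 + (6 - 3*(-2))²)*(-336) = (276 + (6 + 6)²)*(-336) = (276 + 12²)*(-336) = (276 + 144)*(-336) = 420*(-336) = -141120)
(N + A) + 3162800 = (-141120 + 2027813) + 3162800 = 1886693 + 3162800 = 5049493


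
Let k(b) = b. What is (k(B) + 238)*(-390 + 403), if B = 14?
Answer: 3276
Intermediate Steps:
(k(B) + 238)*(-390 + 403) = (14 + 238)*(-390 + 403) = 252*13 = 3276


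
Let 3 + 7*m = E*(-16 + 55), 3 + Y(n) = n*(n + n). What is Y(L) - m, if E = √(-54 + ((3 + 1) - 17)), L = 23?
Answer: 7388/7 - 39*I*√67/7 ≈ 1055.4 - 45.604*I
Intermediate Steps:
Y(n) = -3 + 2*n² (Y(n) = -3 + n*(n + n) = -3 + n*(2*n) = -3 + 2*n²)
E = I*√67 (E = √(-54 + (4 - 17)) = √(-54 - 13) = √(-67) = I*√67 ≈ 8.1853*I)
m = -3/7 + 39*I*√67/7 (m = -3/7 + ((I*√67)*(-16 + 55))/7 = -3/7 + ((I*√67)*39)/7 = -3/7 + (39*I*√67)/7 = -3/7 + 39*I*√67/7 ≈ -0.42857 + 45.604*I)
Y(L) - m = (-3 + 2*23²) - (-3/7 + 39*I*√67/7) = (-3 + 2*529) + (3/7 - 39*I*√67/7) = (-3 + 1058) + (3/7 - 39*I*√67/7) = 1055 + (3/7 - 39*I*√67/7) = 7388/7 - 39*I*√67/7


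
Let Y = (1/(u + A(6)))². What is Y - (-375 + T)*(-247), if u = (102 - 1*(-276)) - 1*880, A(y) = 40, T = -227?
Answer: -31737842135/213444 ≈ -1.4869e+5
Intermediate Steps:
u = -502 (u = (102 + 276) - 880 = 378 - 880 = -502)
Y = 1/213444 (Y = (1/(-502 + 40))² = (1/(-462))² = (-1/462)² = 1/213444 ≈ 4.6851e-6)
Y - (-375 + T)*(-247) = 1/213444 - (-375 - 227)*(-247) = 1/213444 - (-602)*(-247) = 1/213444 - 1*148694 = 1/213444 - 148694 = -31737842135/213444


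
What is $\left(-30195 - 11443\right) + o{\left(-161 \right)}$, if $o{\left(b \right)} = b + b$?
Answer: $-41960$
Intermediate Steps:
$o{\left(b \right)} = 2 b$
$\left(-30195 - 11443\right) + o{\left(-161 \right)} = \left(-30195 - 11443\right) + 2 \left(-161\right) = -41638 - 322 = -41960$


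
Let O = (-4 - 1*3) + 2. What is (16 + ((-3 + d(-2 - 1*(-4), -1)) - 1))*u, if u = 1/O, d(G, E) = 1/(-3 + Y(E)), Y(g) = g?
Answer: -47/20 ≈ -2.3500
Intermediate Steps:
d(G, E) = 1/(-3 + E)
O = -5 (O = (-4 - 3) + 2 = -7 + 2 = -5)
u = -1/5 (u = 1/(-5) = -1/5 ≈ -0.20000)
(16 + ((-3 + d(-2 - 1*(-4), -1)) - 1))*u = (16 + ((-3 + 1/(-3 - 1)) - 1))*(-1/5) = (16 + ((-3 + 1/(-4)) - 1))*(-1/5) = (16 + ((-3 - 1/4) - 1))*(-1/5) = (16 + (-13/4 - 1))*(-1/5) = (16 - 17/4)*(-1/5) = (47/4)*(-1/5) = -47/20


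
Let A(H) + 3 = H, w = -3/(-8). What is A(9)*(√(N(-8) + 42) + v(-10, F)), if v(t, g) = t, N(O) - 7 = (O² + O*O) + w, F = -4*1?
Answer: -60 + 3*√2838/2 ≈ 19.909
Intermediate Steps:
w = 3/8 (w = -3*(-⅛) = 3/8 ≈ 0.37500)
A(H) = -3 + H
F = -4
N(O) = 59/8 + 2*O² (N(O) = 7 + ((O² + O*O) + 3/8) = 7 + ((O² + O²) + 3/8) = 7 + (2*O² + 3/8) = 7 + (3/8 + 2*O²) = 59/8 + 2*O²)
A(9)*(√(N(-8) + 42) + v(-10, F)) = (-3 + 9)*(√((59/8 + 2*(-8)²) + 42) - 10) = 6*(√((59/8 + 2*64) + 42) - 10) = 6*(√((59/8 + 128) + 42) - 10) = 6*(√(1083/8 + 42) - 10) = 6*(√(1419/8) - 10) = 6*(√2838/4 - 10) = 6*(-10 + √2838/4) = -60 + 3*√2838/2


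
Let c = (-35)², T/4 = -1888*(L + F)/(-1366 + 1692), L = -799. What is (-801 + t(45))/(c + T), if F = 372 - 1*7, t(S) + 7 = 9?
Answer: -130237/1838459 ≈ -0.070840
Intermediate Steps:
t(S) = 2 (t(S) = -7 + 9 = 2)
F = 365 (F = 372 - 7 = 365)
T = 1638784/163 (T = 4*(-1888*(-799 + 365)/(-1366 + 1692)) = 4*(-1888/(326/(-434))) = 4*(-1888/(326*(-1/434))) = 4*(-1888/(-163/217)) = 4*(-1888*(-217/163)) = 4*(409696/163) = 1638784/163 ≈ 10054.)
c = 1225
(-801 + t(45))/(c + T) = (-801 + 2)/(1225 + 1638784/163) = -799/1838459/163 = -799*163/1838459 = -130237/1838459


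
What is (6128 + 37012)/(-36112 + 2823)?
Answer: -43140/33289 ≈ -1.2959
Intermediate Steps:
(6128 + 37012)/(-36112 + 2823) = 43140/(-33289) = 43140*(-1/33289) = -43140/33289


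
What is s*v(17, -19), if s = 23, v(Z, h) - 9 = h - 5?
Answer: -345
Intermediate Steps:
v(Z, h) = 4 + h (v(Z, h) = 9 + (h - 5) = 9 + (-5 + h) = 4 + h)
s*v(17, -19) = 23*(4 - 19) = 23*(-15) = -345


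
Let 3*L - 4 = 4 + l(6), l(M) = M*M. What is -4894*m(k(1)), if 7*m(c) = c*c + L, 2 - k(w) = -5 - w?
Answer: -1154984/21 ≈ -54999.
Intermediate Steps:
k(w) = 7 + w (k(w) = 2 - (-5 - w) = 2 + (5 + w) = 7 + w)
l(M) = M**2
L = 44/3 (L = 4/3 + (4 + 6**2)/3 = 4/3 + (4 + 36)/3 = 4/3 + (1/3)*40 = 4/3 + 40/3 = 44/3 ≈ 14.667)
m(c) = 44/21 + c**2/7 (m(c) = (c*c + 44/3)/7 = (c**2 + 44/3)/7 = (44/3 + c**2)/7 = 44/21 + c**2/7)
-4894*m(k(1)) = -4894*(44/21 + (7 + 1)**2/7) = -4894*(44/21 + (1/7)*8**2) = -4894*(44/21 + (1/7)*64) = -4894*(44/21 + 64/7) = -4894*236/21 = -1154984/21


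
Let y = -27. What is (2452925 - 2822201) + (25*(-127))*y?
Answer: -283551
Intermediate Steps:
(2452925 - 2822201) + (25*(-127))*y = (2452925 - 2822201) + (25*(-127))*(-27) = -369276 - 3175*(-27) = -369276 + 85725 = -283551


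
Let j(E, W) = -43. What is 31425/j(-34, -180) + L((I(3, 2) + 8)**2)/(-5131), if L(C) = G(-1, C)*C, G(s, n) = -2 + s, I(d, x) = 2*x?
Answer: -161223099/220633 ≈ -730.73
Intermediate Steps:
L(C) = -3*C (L(C) = (-2 - 1)*C = -3*C)
31425/j(-34, -180) + L((I(3, 2) + 8)**2)/(-5131) = 31425/(-43) - 3*(2*2 + 8)**2/(-5131) = 31425*(-1/43) - 3*(4 + 8)**2*(-1/5131) = -31425/43 - 3*12**2*(-1/5131) = -31425/43 - 3*144*(-1/5131) = -31425/43 - 432*(-1/5131) = -31425/43 + 432/5131 = -161223099/220633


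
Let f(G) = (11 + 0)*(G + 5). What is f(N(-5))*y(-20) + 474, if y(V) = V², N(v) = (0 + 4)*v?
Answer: -65526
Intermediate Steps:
N(v) = 4*v
f(G) = 55 + 11*G (f(G) = 11*(5 + G) = 55 + 11*G)
f(N(-5))*y(-20) + 474 = (55 + 11*(4*(-5)))*(-20)² + 474 = (55 + 11*(-20))*400 + 474 = (55 - 220)*400 + 474 = -165*400 + 474 = -66000 + 474 = -65526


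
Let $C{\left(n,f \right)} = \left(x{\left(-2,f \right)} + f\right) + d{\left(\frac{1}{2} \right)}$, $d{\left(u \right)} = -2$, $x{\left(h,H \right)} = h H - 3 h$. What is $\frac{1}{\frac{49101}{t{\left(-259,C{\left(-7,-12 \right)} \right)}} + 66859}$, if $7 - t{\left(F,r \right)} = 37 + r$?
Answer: $\frac{46}{3026413} \approx 1.52 \cdot 10^{-5}$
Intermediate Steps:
$x{\left(h,H \right)} = - 3 h + H h$ ($x{\left(h,H \right)} = H h - 3 h = - 3 h + H h$)
$C{\left(n,f \right)} = 4 - f$ ($C{\left(n,f \right)} = \left(- 2 \left(-3 + f\right) + f\right) - 2 = \left(\left(6 - 2 f\right) + f\right) - 2 = \left(6 - f\right) - 2 = 4 - f$)
$t{\left(F,r \right)} = -30 - r$ ($t{\left(F,r \right)} = 7 - \left(37 + r\right) = -30 - r$)
$\frac{1}{\frac{49101}{t{\left(-259,C{\left(-7,-12 \right)} \right)}} + 66859} = \frac{1}{\frac{49101}{-30 - \left(4 - -12\right)} + 66859} = \frac{1}{\frac{49101}{-30 - \left(4 + 12\right)} + 66859} = \frac{1}{\frac{49101}{-30 - 16} + 66859} = \frac{1}{\frac{49101}{-46} + 66859} = \frac{1}{49101 \left(- \frac{1}{46}\right) + 66859} = \frac{1}{- \frac{49101}{46} + 66859} = \frac{1}{\frac{3026413}{46}} = \frac{46}{3026413}$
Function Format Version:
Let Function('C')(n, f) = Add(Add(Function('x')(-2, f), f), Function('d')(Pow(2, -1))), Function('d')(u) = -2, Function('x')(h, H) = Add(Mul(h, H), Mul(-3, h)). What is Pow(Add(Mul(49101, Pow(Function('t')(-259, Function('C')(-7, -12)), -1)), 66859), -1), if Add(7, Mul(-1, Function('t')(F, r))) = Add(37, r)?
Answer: Rational(46, 3026413) ≈ 1.5200e-5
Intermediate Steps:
Function('x')(h, H) = Add(Mul(-3, h), Mul(H, h)) (Function('x')(h, H) = Add(Mul(H, h), Mul(-3, h)) = Add(Mul(-3, h), Mul(H, h)))
Function('C')(n, f) = Add(4, Mul(-1, f)) (Function('C')(n, f) = Add(Add(Mul(-2, Add(-3, f)), f), -2) = Add(Add(Add(6, Mul(-2, f)), f), -2) = Add(Add(6, Mul(-1, f)), -2) = Add(4, Mul(-1, f)))
Function('t')(F, r) = Add(-30, Mul(-1, r)) (Function('t')(F, r) = Add(7, Mul(-1, Add(37, r))) = Add(7, Add(-37, Mul(-1, r))) = Add(-30, Mul(-1, r)))
Pow(Add(Mul(49101, Pow(Function('t')(-259, Function('C')(-7, -12)), -1)), 66859), -1) = Pow(Add(Mul(49101, Pow(Add(-30, Mul(-1, Add(4, Mul(-1, -12)))), -1)), 66859), -1) = Pow(Add(Mul(49101, Pow(Add(-30, Mul(-1, Add(4, 12))), -1)), 66859), -1) = Pow(Add(Mul(49101, Pow(Add(-30, Mul(-1, 16)), -1)), 66859), -1) = Pow(Add(Mul(49101, Pow(Add(-30, -16), -1)), 66859), -1) = Pow(Add(Mul(49101, Pow(-46, -1)), 66859), -1) = Pow(Add(Mul(49101, Rational(-1, 46)), 66859), -1) = Pow(Add(Rational(-49101, 46), 66859), -1) = Pow(Rational(3026413, 46), -1) = Rational(46, 3026413)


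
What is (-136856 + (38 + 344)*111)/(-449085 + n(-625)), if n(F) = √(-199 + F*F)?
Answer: 14139291530/67225648933 + 94454*√390426/201676946799 ≈ 0.21062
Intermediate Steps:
n(F) = √(-199 + F²)
(-136856 + (38 + 344)*111)/(-449085 + n(-625)) = (-136856 + (38 + 344)*111)/(-449085 + √(-199 + (-625)²)) = (-136856 + 382*111)/(-449085 + √(-199 + 390625)) = (-136856 + 42402)/(-449085 + √390426) = -94454/(-449085 + √390426)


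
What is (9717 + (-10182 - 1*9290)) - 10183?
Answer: -19938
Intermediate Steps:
(9717 + (-10182 - 1*9290)) - 10183 = (9717 + (-10182 - 9290)) - 10183 = (9717 - 19472) - 10183 = -9755 - 10183 = -19938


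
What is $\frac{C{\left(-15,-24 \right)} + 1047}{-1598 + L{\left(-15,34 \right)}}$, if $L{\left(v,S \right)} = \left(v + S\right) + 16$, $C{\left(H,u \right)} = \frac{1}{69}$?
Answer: $- \frac{72244}{107847} \approx -0.66988$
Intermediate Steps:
$C{\left(H,u \right)} = \frac{1}{69}$
$L{\left(v,S \right)} = 16 + S + v$ ($L{\left(v,S \right)} = \left(S + v\right) + 16 = 16 + S + v$)
$\frac{C{\left(-15,-24 \right)} + 1047}{-1598 + L{\left(-15,34 \right)}} = \frac{\frac{1}{69} + 1047}{-1598 + \left(16 + 34 - 15\right)} = \frac{72244}{69 \left(-1598 + 35\right)} = \frac{72244}{69 \left(-1563\right)} = \frac{72244}{69} \left(- \frac{1}{1563}\right) = - \frac{72244}{107847}$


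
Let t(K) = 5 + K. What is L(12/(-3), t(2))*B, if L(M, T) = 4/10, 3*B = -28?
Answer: -56/15 ≈ -3.7333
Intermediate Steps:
B = -28/3 (B = (⅓)*(-28) = -28/3 ≈ -9.3333)
L(M, T) = ⅖ (L(M, T) = 4*(⅒) = ⅖)
L(12/(-3), t(2))*B = (⅖)*(-28/3) = -56/15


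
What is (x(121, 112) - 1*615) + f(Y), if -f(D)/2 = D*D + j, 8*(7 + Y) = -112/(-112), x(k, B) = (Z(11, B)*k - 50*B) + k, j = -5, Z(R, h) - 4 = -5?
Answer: -201585/32 ≈ -6299.5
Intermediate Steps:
Z(R, h) = -1 (Z(R, h) = 4 - 5 = -1)
x(k, B) = -50*B (x(k, B) = (-k - 50*B) + k = -50*B)
Y = -55/8 (Y = -7 + (-112/(-112))/8 = -7 + (-112*(-1/112))/8 = -7 + (⅛)*1 = -7 + ⅛ = -55/8 ≈ -6.8750)
f(D) = 10 - 2*D² (f(D) = -2*(D*D - 5) = -2*(D² - 5) = -2*(-5 + D²) = 10 - 2*D²)
(x(121, 112) - 1*615) + f(Y) = (-50*112 - 1*615) + (10 - 2*(-55/8)²) = (-5600 - 615) + (10 - 2*3025/64) = -6215 + (10 - 3025/32) = -6215 - 2705/32 = -201585/32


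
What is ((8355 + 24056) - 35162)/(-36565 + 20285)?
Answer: 2751/16280 ≈ 0.16898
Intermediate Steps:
((8355 + 24056) - 35162)/(-36565 + 20285) = (32411 - 35162)/(-16280) = -2751*(-1/16280) = 2751/16280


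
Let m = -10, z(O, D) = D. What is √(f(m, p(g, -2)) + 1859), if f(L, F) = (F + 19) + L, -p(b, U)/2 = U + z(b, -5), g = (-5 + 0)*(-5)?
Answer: √1882 ≈ 43.382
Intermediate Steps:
g = 25 (g = -5*(-5) = 25)
p(b, U) = 10 - 2*U (p(b, U) = -2*(U - 5) = -2*(-5 + U) = 10 - 2*U)
f(L, F) = 19 + F + L (f(L, F) = (19 + F) + L = 19 + F + L)
√(f(m, p(g, -2)) + 1859) = √((19 + (10 - 2*(-2)) - 10) + 1859) = √((19 + (10 + 4) - 10) + 1859) = √((19 + 14 - 10) + 1859) = √(23 + 1859) = √1882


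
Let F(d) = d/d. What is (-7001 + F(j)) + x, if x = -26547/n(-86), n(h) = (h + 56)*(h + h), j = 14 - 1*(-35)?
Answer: -12048849/1720 ≈ -7005.1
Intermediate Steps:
j = 49 (j = 14 + 35 = 49)
F(d) = 1
n(h) = 2*h*(56 + h) (n(h) = (56 + h)*(2*h) = 2*h*(56 + h))
x = -8849/1720 (x = -26547*(-1/(172*(56 - 86))) = -26547/(2*(-86)*(-30)) = -26547/5160 = -26547*1/5160 = -8849/1720 ≈ -5.1448)
(-7001 + F(j)) + x = (-7001 + 1) - 8849/1720 = -7000 - 8849/1720 = -12048849/1720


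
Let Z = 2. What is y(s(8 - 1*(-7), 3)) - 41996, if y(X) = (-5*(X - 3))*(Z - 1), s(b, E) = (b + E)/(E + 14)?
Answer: -713767/17 ≈ -41986.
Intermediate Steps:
s(b, E) = (E + b)/(14 + E)
y(X) = 15 - 5*X (y(X) = (-5*(X - 3))*(2 - 1) = -5*(-3 + X)*1 = (15 - 5*X)*1 = 15 - 5*X)
y(s(8 - 1*(-7), 3)) - 41996 = (15 - 5*(3 + (8 - 1*(-7)))/(14 + 3)) - 41996 = (15 - 5*(3 + (8 + 7))/17) - 41996 = (15 - 5*(3 + 15)/17) - 41996 = (15 - 5*18/17) - 41996 = (15 - 90/17) - 41996 = 165/17 - 41996 = -713767/17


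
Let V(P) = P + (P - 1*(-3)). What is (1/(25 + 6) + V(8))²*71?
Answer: 24715100/961 ≈ 25718.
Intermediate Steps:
V(P) = 3 + 2*P (V(P) = P + (P + 3) = P + (3 + P) = 3 + 2*P)
(1/(25 + 6) + V(8))²*71 = (1/(25 + 6) + (3 + 2*8))²*71 = (1/31 + (3 + 16))²*71 = (1/31 + 19)²*71 = (590/31)²*71 = (348100/961)*71 = 24715100/961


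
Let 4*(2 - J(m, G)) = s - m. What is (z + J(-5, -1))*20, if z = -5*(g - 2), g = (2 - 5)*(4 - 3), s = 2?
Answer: 505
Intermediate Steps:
J(m, G) = 3/2 + m/4 (J(m, G) = 2 - (2 - m)/4 = 2 + (-½ + m/4) = 3/2 + m/4)
g = -3 (g = -3*1 = -3)
z = 25 (z = -5*(-3 - 2) = -5*(-5) = 25)
(z + J(-5, -1))*20 = (25 + (3/2 + (¼)*(-5)))*20 = (25 + (3/2 - 5/4))*20 = (25 + ¼)*20 = (101/4)*20 = 505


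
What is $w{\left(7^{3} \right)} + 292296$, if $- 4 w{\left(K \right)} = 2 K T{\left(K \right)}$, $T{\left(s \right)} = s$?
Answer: $\frac{466943}{2} \approx 2.3347 \cdot 10^{5}$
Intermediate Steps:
$w{\left(K \right)} = - \frac{K^{2}}{2}$ ($w{\left(K \right)} = - \frac{2 K K}{4} = - \frac{2 K^{2}}{4} = - \frac{K^{2}}{2}$)
$w{\left(7^{3} \right)} + 292296 = - \frac{\left(7^{3}\right)^{2}}{2} + 292296 = - \frac{343^{2}}{2} + 292296 = \left(- \frac{1}{2}\right) 117649 + 292296 = - \frac{117649}{2} + 292296 = \frac{466943}{2}$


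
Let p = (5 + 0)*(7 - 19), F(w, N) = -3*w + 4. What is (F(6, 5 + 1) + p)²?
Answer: 5476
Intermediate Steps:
F(w, N) = 4 - 3*w
p = -60 (p = 5*(-12) = -60)
(F(6, 5 + 1) + p)² = ((4 - 3*6) - 60)² = ((4 - 18) - 60)² = (-14 - 60)² = (-74)² = 5476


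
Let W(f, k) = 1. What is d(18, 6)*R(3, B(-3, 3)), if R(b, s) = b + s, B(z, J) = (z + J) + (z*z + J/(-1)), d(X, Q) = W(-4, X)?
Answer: 9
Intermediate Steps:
d(X, Q) = 1
B(z, J) = z + z² (B(z, J) = (J + z) + (z² + J*(-1)) = (J + z) + (z² - J) = z + z²)
d(18, 6)*R(3, B(-3, 3)) = 1*(3 - 3*(1 - 3)) = 1*(3 - 3*(-2)) = 1*(3 + 6) = 1*9 = 9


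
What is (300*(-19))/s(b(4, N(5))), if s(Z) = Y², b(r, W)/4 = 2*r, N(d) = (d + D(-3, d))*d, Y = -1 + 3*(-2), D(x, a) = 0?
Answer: -5700/49 ≈ -116.33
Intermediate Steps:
Y = -7 (Y = -1 - 6 = -7)
N(d) = d² (N(d) = (d + 0)*d = d*d = d²)
b(r, W) = 8*r (b(r, W) = 4*(2*r) = 8*r)
s(Z) = 49 (s(Z) = (-7)² = 49)
(300*(-19))/s(b(4, N(5))) = (300*(-19))/49 = -5700*1/49 = -5700/49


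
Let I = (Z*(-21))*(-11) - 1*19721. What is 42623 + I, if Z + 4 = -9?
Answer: 19899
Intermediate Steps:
Z = -13 (Z = -4 - 9 = -13)
I = -22724 (I = -13*(-21)*(-11) - 1*19721 = 273*(-11) - 19721 = -3003 - 19721 = -22724)
42623 + I = 42623 - 22724 = 19899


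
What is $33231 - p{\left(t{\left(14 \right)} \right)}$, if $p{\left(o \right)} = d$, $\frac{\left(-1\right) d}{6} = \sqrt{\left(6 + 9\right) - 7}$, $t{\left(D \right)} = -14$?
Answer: $33231 + 12 \sqrt{2} \approx 33248.0$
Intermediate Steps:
$d = - 12 \sqrt{2}$ ($d = - 6 \sqrt{\left(6 + 9\right) - 7} = - 6 \sqrt{15 - 7} = - 6 \sqrt{8} = - 6 \cdot 2 \sqrt{2} = - 12 \sqrt{2} \approx -16.971$)
$p{\left(o \right)} = - 12 \sqrt{2}$
$33231 - p{\left(t{\left(14 \right)} \right)} = 33231 - - 12 \sqrt{2} = 33231 + 12 \sqrt{2}$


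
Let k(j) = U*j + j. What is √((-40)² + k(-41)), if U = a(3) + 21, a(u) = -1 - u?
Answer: √862 ≈ 29.360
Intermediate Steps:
U = 17 (U = (-1 - 1*3) + 21 = (-1 - 3) + 21 = -4 + 21 = 17)
k(j) = 18*j (k(j) = 17*j + j = 18*j)
√((-40)² + k(-41)) = √((-40)² + 18*(-41)) = √(1600 - 738) = √862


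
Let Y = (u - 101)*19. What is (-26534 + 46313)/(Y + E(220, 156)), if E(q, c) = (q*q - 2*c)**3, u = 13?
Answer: 6593/37067123938600 ≈ 1.7787e-10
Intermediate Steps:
E(q, c) = (q**2 - 2*c)**3
Y = -1672 (Y = (13 - 101)*19 = -88*19 = -1672)
(-26534 + 46313)/(Y + E(220, 156)) = (-26534 + 46313)/(-1672 - (-1*220**2 + 2*156)**3) = 19779/(-1672 - (-1*48400 + 312)**3) = 19779/(-1672 - (-48400 + 312)**3) = 19779/(-1672 - 1*(-48088)**3) = 19779/(-1672 - 1*(-111201371817472)) = 19779/(-1672 + 111201371817472) = 19779/111201371815800 = 19779*(1/111201371815800) = 6593/37067123938600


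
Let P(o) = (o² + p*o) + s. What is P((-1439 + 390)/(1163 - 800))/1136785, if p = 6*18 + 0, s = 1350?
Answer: 27572711/29958604533 ≈ 0.00092036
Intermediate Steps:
p = 108 (p = 108 + 0 = 108)
P(o) = 1350 + o² + 108*o (P(o) = (o² + 108*o) + 1350 = 1350 + o² + 108*o)
P((-1439 + 390)/(1163 - 800))/1136785 = (1350 + ((-1439 + 390)/(1163 - 800))² + 108*((-1439 + 390)/(1163 - 800)))/1136785 = (1350 + (-1049/363)² + 108*(-1049/363))*(1/1136785) = (1350 + 1100401/131769 - 37764/121)*(1/1136785) = (137863555/131769)*(1/1136785) = 27572711/29958604533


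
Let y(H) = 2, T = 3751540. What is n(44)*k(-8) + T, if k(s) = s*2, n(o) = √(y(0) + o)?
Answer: 3751540 - 16*√46 ≈ 3.7514e+6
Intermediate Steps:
n(o) = √(2 + o)
k(s) = 2*s
n(44)*k(-8) + T = √(2 + 44)*(2*(-8)) + 3751540 = √46*(-16) + 3751540 = -16*√46 + 3751540 = 3751540 - 16*√46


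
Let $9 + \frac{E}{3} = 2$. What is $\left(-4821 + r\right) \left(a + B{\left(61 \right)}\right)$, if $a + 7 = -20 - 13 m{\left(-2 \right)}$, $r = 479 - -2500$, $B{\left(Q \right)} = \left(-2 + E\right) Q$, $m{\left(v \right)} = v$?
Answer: $2586168$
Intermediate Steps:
$E = -21$ ($E = -27 + 3 \cdot 2 = -27 + 6 = -21$)
$B{\left(Q \right)} = - 23 Q$ ($B{\left(Q \right)} = \left(-2 - 21\right) Q = - 23 Q$)
$r = 2979$ ($r = 479 + 2500 = 2979$)
$a = -1$ ($a = -7 - -6 = -7 + \left(-20 + 26\right) = -7 + 6 = -1$)
$\left(-4821 + r\right) \left(a + B{\left(61 \right)}\right) = \left(-4821 + 2979\right) \left(-1 - 1403\right) = - 1842 \left(-1 - 1403\right) = \left(-1842\right) \left(-1404\right) = 2586168$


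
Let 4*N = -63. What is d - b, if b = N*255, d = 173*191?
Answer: 148237/4 ≈ 37059.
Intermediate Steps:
N = -63/4 (N = (¼)*(-63) = -63/4 ≈ -15.750)
d = 33043
b = -16065/4 (b = -63/4*255 = -16065/4 ≈ -4016.3)
d - b = 33043 - 1*(-16065/4) = 33043 + 16065/4 = 148237/4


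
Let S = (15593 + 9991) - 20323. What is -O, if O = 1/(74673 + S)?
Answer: -1/79934 ≈ -1.2510e-5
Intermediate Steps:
S = 5261 (S = 25584 - 20323 = 5261)
O = 1/79934 (O = 1/(74673 + 5261) = 1/79934 ≈ 1.2510e-5)
-O = -1*1/79934 = -1/79934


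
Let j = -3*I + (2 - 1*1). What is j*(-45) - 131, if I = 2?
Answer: 94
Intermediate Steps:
j = -5 (j = -3*2 + (2 - 1*1) = -6 + (2 - 1) = -6 + 1 = -5)
j*(-45) - 131 = -5*(-45) - 131 = 225 - 131 = 94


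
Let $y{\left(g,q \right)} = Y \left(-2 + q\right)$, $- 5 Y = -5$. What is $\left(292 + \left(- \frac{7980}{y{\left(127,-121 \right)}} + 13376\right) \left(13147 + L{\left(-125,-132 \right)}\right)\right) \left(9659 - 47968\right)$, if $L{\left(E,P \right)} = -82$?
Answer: $- \frac{275817901008808}{41} \approx -6.7273 \cdot 10^{12}$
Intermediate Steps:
$Y = 1$ ($Y = \left(- \frac{1}{5}\right) \left(-5\right) = 1$)
$y{\left(g,q \right)} = -2 + q$ ($y{\left(g,q \right)} = 1 \left(-2 + q\right) = -2 + q$)
$\left(292 + \left(- \frac{7980}{y{\left(127,-121 \right)}} + 13376\right) \left(13147 + L{\left(-125,-132 \right)}\right)\right) \left(9659 - 47968\right) = \left(292 + \left(- \frac{7980}{-2 - 121} + 13376\right) \left(13147 - 82\right)\right) \left(9659 - 47968\right) = \left(292 + \left(- \frac{7980}{-123} + 13376\right) 13065\right) \left(-38309\right) = \left(292 + \left(\left(-7980\right) \left(- \frac{1}{123}\right) + 13376\right) 13065\right) \left(-38309\right) = \left(292 + \left(\frac{2660}{41} + 13376\right) 13065\right) \left(-38309\right) = \left(292 + \frac{551076}{41} \cdot 13065\right) \left(-38309\right) = \left(292 + \frac{7199807940}{41}\right) \left(-38309\right) = \frac{7199819912}{41} \left(-38309\right) = - \frac{275817901008808}{41}$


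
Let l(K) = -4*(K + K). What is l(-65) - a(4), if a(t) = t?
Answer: 516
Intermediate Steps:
l(K) = -8*K
l(-65) - a(4) = -8*(-65) - 1*4 = 520 - 4 = 516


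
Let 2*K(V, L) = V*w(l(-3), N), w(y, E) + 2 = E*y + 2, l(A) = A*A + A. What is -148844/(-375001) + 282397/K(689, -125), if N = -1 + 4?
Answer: 106822139041/2325381201 ≈ 45.938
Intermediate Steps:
N = 3
l(A) = A + A² (l(A) = A² + A = A + A²)
w(y, E) = E*y (w(y, E) = -2 + (E*y + 2) = -2 + (2 + E*y) = E*y)
K(V, L) = 9*V (K(V, L) = (V*(3*(-3*(1 - 3))))/2 = (V*(3*(-3*(-2))))/2 = (V*(3*6))/2 = (V*18)/2 = (18*V)/2 = 9*V)
-148844/(-375001) + 282397/K(689, -125) = -148844/(-375001) + 282397/((9*689)) = -148844*(-1/375001) + 282397/6201 = 148844/375001 + 282397*(1/6201) = 148844/375001 + 282397/6201 = 106822139041/2325381201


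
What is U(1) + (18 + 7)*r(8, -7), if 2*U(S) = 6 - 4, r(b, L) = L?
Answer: -174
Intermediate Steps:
U(S) = 1 (U(S) = (6 - 4)/2 = (½)*2 = 1)
U(1) + (18 + 7)*r(8, -7) = 1 + (18 + 7)*(-7) = 1 + 25*(-7) = 1 - 175 = -174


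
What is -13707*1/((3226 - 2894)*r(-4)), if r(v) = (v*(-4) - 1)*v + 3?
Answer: 4569/6308 ≈ 0.72432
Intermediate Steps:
r(v) = 3 + v*(-1 - 4*v) (r(v) = (-4*v - 1)*v + 3 = (-1 - 4*v)*v + 3 = v*(-1 - 4*v) + 3 = 3 + v*(-1 - 4*v))
-13707*1/((3226 - 2894)*r(-4)) = -13707*1/((3226 - 2894)*(3 - 1*(-4) - 4*(-4)²)) = -13707*1/(332*(3 + 4 - 4*16)) = -13707*1/(332*(3 + 4 - 64)) = -13707/((-57*332)) = -13707/(-18924) = -13707*(-1/18924) = 4569/6308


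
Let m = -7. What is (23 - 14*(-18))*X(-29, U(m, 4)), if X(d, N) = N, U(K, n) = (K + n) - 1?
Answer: -1100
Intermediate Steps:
U(K, n) = -1 + K + n
(23 - 14*(-18))*X(-29, U(m, 4)) = (23 - 14*(-18))*(-1 - 7 + 4) = (23 + 252)*(-4) = 275*(-4) = -1100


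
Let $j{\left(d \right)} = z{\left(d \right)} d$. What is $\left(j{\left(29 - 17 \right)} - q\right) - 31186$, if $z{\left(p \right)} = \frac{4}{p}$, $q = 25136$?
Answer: $-56318$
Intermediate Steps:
$j{\left(d \right)} = 4$ ($j{\left(d \right)} = \frac{4}{d} d = 4$)
$\left(j{\left(29 - 17 \right)} - q\right) - 31186 = \left(4 - 25136\right) - 31186 = -25132 - 31186 = -56318$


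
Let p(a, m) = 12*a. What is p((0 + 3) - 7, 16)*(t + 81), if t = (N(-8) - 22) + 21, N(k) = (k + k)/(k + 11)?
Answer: -3584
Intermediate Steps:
N(k) = 2*k/(11 + k) (N(k) = (2*k)/(11 + k) = 2*k/(11 + k))
t = -19/3 (t = (2*(-8)/(11 - 8) - 22) + 21 = (2*(-8)/3 - 22) + 21 = (2*(-8)*(⅓) - 22) + 21 = (-16/3 - 22) + 21 = -82/3 + 21 = -19/3 ≈ -6.3333)
p((0 + 3) - 7, 16)*(t + 81) = (12*((0 + 3) - 7))*(-19/3 + 81) = (12*(3 - 7))*(224/3) = (12*(-4))*(224/3) = -48*224/3 = -3584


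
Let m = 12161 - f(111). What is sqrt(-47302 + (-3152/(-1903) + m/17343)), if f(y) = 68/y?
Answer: I*sqrt(70532183893628814096003)/1221137973 ≈ 217.48*I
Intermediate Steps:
m = 1349803/111 (m = 12161 - 68/111 = 1349803/111 ≈ 12160.)
sqrt(-47302 + (-3152/(-1903) + m/17343)) = sqrt(-47302 + (-3152/(-1903) + (1349803/111)/17343)) = sqrt(-47302 + (-3152*(-1/1903) + (1349803/111)*(1/17343))) = sqrt(-47302 + (3152/1903 + 1349803/1925073)) = sqrt(-47302 + 8636505205/3663413919) = sqrt(-173278168691333/3663413919) = I*sqrt(70532183893628814096003)/1221137973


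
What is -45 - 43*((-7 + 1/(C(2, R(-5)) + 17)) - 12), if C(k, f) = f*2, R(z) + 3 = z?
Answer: 729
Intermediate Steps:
R(z) = -3 + z
C(k, f) = 2*f
-45 - 43*((-7 + 1/(C(2, R(-5)) + 17)) - 12) = -45 - 43*((-7 + 1/(2*(-3 - 5) + 17)) - 12) = -45 - 43*((-7 + 1/(2*(-8) + 17)) - 12) = -45 - 43*((-7 + 1/(-16 + 17)) - 12) = -45 - 43*((-7 + 1/1) - 12) = -45 - 43*((-7 + 1) - 12) = -45 - 43*(-6 - 12) = -45 - 43*(-18) = -45 + 774 = 729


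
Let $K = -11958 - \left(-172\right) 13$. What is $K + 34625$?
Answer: $24903$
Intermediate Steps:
$K = -9722$ ($K = -11958 - -2236 = -11958 + 2236 = -9722$)
$K + 34625 = -9722 + 34625 = 24903$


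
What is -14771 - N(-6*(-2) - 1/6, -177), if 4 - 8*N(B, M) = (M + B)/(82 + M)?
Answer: -67357049/4560 ≈ -14771.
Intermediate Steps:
N(B, M) = ½ - (B + M)/(8*(82 + M)) (N(B, M) = ½ - (M + B)/(8*(82 + M)) = ½ - (B + M)/(8*(82 + M)))
-14771 - N(-6*(-2) - 1/6, -177) = -14771 - (328 - (-6*(-2) - 1/6) + 3*(-177))/(8*(82 - 177)) = -14771 - (328 - (12 - 1*⅙) - 531)/(8*(-95)) = -14771 - (-1)*(328 - (12 - ⅙) - 531)/(8*95) = -14771 - (-1)*(328 - 1*71/6 - 531)/(8*95) = -14771 - (-1)*(328 - 71/6 - 531)/(8*95) = -14771 - (-1)*(-1289)/(8*95*6) = -14771 - 1*1289/4560 = -14771 - 1289/4560 = -67357049/4560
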